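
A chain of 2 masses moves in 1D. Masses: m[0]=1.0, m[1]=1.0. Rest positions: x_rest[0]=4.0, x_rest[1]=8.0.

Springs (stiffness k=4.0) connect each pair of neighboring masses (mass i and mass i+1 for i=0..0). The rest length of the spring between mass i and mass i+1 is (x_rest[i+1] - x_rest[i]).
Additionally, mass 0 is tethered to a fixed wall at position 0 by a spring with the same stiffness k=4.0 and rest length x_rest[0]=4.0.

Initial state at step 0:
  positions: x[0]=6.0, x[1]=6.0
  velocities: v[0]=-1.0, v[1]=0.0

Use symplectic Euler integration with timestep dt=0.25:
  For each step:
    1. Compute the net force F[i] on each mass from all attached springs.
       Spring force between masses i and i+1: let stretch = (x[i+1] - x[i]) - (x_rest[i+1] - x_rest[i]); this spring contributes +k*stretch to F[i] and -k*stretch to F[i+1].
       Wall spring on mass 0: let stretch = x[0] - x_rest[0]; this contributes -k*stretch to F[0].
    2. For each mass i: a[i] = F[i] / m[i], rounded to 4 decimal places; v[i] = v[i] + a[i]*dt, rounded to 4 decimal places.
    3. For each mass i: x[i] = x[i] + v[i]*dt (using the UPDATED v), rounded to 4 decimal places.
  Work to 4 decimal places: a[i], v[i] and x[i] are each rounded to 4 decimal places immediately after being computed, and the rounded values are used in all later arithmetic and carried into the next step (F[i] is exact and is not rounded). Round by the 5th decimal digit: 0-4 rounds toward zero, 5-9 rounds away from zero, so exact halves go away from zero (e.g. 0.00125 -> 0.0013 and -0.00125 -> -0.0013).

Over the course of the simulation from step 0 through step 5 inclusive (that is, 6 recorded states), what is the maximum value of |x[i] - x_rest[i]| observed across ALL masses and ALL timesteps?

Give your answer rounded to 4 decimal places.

Answer: 2.9844

Derivation:
Step 0: x=[6.0000 6.0000] v=[-1.0000 0.0000]
Step 1: x=[4.2500 7.0000] v=[-7.0000 4.0000]
Step 2: x=[2.1250 8.3125] v=[-8.5000 5.2500]
Step 3: x=[1.0156 9.0781] v=[-4.4375 3.0625]
Step 4: x=[1.6680 8.8281] v=[2.6094 -1.0000]
Step 5: x=[3.6934 7.7881] v=[8.1015 -4.1601]
Max displacement = 2.9844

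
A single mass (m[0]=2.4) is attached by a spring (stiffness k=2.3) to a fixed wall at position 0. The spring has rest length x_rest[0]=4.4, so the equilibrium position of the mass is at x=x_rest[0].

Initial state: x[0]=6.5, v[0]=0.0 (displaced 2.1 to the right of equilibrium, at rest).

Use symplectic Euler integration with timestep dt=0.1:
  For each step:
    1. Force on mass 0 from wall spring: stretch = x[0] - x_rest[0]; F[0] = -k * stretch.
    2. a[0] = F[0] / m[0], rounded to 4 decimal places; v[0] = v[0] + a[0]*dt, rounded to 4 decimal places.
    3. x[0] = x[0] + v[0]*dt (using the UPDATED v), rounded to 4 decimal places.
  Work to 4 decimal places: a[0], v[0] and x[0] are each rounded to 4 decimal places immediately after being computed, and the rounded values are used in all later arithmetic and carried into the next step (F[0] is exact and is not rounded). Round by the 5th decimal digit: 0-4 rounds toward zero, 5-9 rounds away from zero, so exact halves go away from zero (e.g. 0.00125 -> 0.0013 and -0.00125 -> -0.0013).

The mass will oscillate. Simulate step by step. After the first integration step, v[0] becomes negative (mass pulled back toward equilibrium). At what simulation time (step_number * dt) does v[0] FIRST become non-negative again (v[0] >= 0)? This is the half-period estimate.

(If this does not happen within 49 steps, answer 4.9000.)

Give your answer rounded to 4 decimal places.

Step 0: x=[6.5000] v=[0.0000]
Step 1: x=[6.4799] v=[-0.2013]
Step 2: x=[6.4398] v=[-0.4006]
Step 3: x=[6.3802] v=[-0.5961]
Step 4: x=[6.3016] v=[-0.7859]
Step 5: x=[6.2048] v=[-0.9681]
Step 6: x=[6.0907] v=[-1.1411]
Step 7: x=[5.9604] v=[-1.3031]
Step 8: x=[5.8151] v=[-1.4526]
Step 9: x=[5.6563] v=[-1.5882]
Step 10: x=[5.4854] v=[-1.7086]
Step 11: x=[5.3041] v=[-1.8126]
Step 12: x=[5.1142] v=[-1.8992]
Step 13: x=[4.9174] v=[-1.9676]
Step 14: x=[4.7157] v=[-2.0172]
Step 15: x=[4.5110] v=[-2.0475]
Step 16: x=[4.3052] v=[-2.0581]
Step 17: x=[4.1003] v=[-2.0490]
Step 18: x=[3.8983] v=[-2.0203]
Step 19: x=[3.7011] v=[-1.9722]
Step 20: x=[3.5106] v=[-1.9052]
Step 21: x=[3.3286] v=[-1.8200]
Step 22: x=[3.1569] v=[-1.7173]
Step 23: x=[2.9971] v=[-1.5982]
Step 24: x=[2.8507] v=[-1.4638]
Step 25: x=[2.7192] v=[-1.3153]
Step 26: x=[2.6038] v=[-1.1542]
Step 27: x=[2.5056] v=[-0.9821]
Step 28: x=[2.4255] v=[-0.8006]
Step 29: x=[2.3644] v=[-0.6114]
Step 30: x=[2.3228] v=[-0.4163]
Step 31: x=[2.3011] v=[-0.2172]
Step 32: x=[2.2995] v=[-0.0161]
Step 33: x=[2.3180] v=[0.1852]
First v>=0 after going negative at step 33, time=3.3000

Answer: 3.3000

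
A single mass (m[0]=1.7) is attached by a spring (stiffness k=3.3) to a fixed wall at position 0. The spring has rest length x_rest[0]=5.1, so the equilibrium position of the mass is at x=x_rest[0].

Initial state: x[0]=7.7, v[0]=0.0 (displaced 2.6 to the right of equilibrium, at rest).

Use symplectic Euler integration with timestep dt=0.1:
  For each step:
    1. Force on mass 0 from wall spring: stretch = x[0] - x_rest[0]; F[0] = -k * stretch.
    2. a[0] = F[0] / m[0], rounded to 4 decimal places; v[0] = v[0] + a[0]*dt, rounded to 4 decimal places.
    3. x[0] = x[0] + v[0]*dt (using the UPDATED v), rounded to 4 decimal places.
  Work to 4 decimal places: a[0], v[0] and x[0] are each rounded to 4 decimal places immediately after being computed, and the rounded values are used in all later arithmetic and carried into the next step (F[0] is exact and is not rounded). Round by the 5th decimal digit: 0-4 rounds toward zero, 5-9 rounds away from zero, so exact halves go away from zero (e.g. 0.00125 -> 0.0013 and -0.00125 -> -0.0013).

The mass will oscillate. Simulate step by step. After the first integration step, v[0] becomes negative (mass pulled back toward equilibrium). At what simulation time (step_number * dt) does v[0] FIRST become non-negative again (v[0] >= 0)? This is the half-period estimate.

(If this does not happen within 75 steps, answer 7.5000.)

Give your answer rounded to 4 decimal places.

Answer: 2.3000

Derivation:
Step 0: x=[7.7000] v=[0.0000]
Step 1: x=[7.6495] v=[-0.5047]
Step 2: x=[7.5495] v=[-0.9996]
Step 3: x=[7.4020] v=[-1.4751]
Step 4: x=[7.2098] v=[-1.9220]
Step 5: x=[6.9766] v=[-2.3316]
Step 6: x=[6.7070] v=[-2.6959]
Step 7: x=[6.4062] v=[-3.0079]
Step 8: x=[6.0801] v=[-3.2615]
Step 9: x=[5.7349] v=[-3.4518]
Step 10: x=[5.3774] v=[-3.5751]
Step 11: x=[5.0145] v=[-3.6290]
Step 12: x=[4.6533] v=[-3.6124]
Step 13: x=[4.3007] v=[-3.5257]
Step 14: x=[3.9637] v=[-3.3705]
Step 15: x=[3.6487] v=[-3.1499]
Step 16: x=[3.3619] v=[-2.8682]
Step 17: x=[3.1088] v=[-2.5308]
Step 18: x=[2.8944] v=[-2.1443]
Step 19: x=[2.7228] v=[-1.7162]
Step 20: x=[2.5973] v=[-1.2547]
Step 21: x=[2.5204] v=[-0.7689]
Step 22: x=[2.4936] v=[-0.2682]
Step 23: x=[2.5174] v=[0.2378]
First v>=0 after going negative at step 23, time=2.3000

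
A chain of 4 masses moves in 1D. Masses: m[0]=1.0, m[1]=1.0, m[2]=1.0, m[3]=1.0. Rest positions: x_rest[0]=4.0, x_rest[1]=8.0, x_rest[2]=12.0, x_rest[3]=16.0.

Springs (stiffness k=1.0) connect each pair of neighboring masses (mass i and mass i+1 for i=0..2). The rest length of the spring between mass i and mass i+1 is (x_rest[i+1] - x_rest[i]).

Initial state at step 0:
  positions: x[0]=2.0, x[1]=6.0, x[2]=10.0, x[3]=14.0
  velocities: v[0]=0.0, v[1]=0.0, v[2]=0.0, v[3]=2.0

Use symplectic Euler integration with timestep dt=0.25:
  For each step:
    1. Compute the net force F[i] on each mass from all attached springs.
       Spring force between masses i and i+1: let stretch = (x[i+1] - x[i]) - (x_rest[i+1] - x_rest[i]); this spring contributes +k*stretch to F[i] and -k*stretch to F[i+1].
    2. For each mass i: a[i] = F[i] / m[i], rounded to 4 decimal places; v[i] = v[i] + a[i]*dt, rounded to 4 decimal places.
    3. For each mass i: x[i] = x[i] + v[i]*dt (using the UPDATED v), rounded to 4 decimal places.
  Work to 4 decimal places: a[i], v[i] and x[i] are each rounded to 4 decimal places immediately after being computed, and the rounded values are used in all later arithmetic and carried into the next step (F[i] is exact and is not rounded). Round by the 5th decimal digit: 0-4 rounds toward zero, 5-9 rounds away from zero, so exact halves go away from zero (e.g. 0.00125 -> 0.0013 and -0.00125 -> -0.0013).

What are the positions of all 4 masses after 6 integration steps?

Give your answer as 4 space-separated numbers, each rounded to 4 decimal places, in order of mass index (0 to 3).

Answer: 2.0040 6.0890 10.8032 16.1041

Derivation:
Step 0: x=[2.0000 6.0000 10.0000 14.0000] v=[0.0000 0.0000 0.0000 2.0000]
Step 1: x=[2.0000 6.0000 10.0000 14.5000] v=[0.0000 0.0000 0.0000 2.0000]
Step 2: x=[2.0000 6.0000 10.0313 14.9688] v=[0.0000 0.0000 0.1250 1.8750]
Step 3: x=[2.0000 6.0020 10.1192 15.3790] v=[0.0000 0.0078 0.3516 1.6406]
Step 4: x=[2.0001 6.0112 10.2785 15.7104] v=[0.0005 0.0366 0.6373 1.3257]
Step 5: x=[2.0009 6.0364 10.5106 15.9523] v=[0.0033 0.1007 0.9285 0.9677]
Step 6: x=[2.0040 6.0890 10.8032 16.1041] v=[0.0122 0.2104 1.1704 0.6073]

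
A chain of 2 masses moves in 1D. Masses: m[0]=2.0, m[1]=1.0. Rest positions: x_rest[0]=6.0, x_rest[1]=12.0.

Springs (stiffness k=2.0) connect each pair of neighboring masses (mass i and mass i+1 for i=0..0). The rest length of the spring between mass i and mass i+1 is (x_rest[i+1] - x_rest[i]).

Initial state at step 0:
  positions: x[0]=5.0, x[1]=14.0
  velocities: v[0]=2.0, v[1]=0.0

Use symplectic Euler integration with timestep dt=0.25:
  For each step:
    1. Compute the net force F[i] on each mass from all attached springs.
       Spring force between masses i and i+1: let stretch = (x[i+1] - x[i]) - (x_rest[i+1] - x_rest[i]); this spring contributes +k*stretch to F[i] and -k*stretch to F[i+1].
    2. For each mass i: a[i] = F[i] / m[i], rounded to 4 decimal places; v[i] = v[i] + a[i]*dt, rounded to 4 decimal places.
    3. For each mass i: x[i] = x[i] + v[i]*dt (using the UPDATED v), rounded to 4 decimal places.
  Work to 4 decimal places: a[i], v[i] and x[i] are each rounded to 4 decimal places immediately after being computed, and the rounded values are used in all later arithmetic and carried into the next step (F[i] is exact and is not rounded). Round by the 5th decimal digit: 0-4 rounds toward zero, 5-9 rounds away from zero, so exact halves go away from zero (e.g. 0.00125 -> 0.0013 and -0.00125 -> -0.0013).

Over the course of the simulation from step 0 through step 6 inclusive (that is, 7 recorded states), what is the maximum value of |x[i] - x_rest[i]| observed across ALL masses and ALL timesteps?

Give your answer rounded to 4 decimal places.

Answer: 3.1741

Derivation:
Step 0: x=[5.0000 14.0000] v=[2.0000 0.0000]
Step 1: x=[5.6875 13.6250] v=[2.7500 -1.5000]
Step 2: x=[6.4961 13.0078] v=[3.2344 -2.4688]
Step 3: x=[7.3367 12.3266] v=[3.3623 -2.7247]
Step 4: x=[8.1142 11.7717] v=[3.1098 -2.2197]
Step 5: x=[8.7453 11.5096] v=[2.5242 -1.0485]
Step 6: x=[9.1741 11.6520] v=[1.7153 0.5694]
Max displacement = 3.1741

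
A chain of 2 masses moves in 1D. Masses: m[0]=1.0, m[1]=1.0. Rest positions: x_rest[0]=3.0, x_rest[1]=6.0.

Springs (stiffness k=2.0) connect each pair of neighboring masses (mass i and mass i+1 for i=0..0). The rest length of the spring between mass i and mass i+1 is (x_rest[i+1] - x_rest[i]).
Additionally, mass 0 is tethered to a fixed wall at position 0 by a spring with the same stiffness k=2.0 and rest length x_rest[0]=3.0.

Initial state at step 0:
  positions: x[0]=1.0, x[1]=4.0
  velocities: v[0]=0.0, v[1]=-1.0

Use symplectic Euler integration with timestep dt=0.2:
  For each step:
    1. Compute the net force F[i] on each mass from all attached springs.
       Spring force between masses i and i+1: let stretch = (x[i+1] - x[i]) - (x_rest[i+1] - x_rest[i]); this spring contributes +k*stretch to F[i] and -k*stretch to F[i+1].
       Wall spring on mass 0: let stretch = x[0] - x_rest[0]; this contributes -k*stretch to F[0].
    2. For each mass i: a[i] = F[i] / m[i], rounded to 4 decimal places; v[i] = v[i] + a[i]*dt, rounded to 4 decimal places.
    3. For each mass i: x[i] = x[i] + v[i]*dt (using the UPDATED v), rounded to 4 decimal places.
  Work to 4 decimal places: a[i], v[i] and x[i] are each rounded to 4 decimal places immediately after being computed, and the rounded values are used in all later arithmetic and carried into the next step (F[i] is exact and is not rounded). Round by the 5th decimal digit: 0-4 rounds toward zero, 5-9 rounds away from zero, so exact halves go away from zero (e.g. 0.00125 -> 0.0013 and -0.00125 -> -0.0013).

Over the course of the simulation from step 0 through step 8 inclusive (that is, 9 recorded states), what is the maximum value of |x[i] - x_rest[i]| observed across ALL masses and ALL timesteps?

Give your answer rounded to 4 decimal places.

Answer: 2.4837

Derivation:
Step 0: x=[1.0000 4.0000] v=[0.0000 -1.0000]
Step 1: x=[1.1600 3.8000] v=[0.8000 -1.0000]
Step 2: x=[1.4384 3.6288] v=[1.3920 -0.8560]
Step 3: x=[1.7770 3.5224] v=[1.6928 -0.5322]
Step 4: x=[2.1130 3.5163] v=[1.6802 -0.0304]
Step 5: x=[2.3923 3.6380] v=[1.3963 0.6083]
Step 6: x=[2.5798 3.9000] v=[0.9377 1.3100]
Step 7: x=[2.6666 4.2964] v=[0.4339 1.9819]
Step 8: x=[2.6704 4.8024] v=[0.0192 2.5300]
Max displacement = 2.4837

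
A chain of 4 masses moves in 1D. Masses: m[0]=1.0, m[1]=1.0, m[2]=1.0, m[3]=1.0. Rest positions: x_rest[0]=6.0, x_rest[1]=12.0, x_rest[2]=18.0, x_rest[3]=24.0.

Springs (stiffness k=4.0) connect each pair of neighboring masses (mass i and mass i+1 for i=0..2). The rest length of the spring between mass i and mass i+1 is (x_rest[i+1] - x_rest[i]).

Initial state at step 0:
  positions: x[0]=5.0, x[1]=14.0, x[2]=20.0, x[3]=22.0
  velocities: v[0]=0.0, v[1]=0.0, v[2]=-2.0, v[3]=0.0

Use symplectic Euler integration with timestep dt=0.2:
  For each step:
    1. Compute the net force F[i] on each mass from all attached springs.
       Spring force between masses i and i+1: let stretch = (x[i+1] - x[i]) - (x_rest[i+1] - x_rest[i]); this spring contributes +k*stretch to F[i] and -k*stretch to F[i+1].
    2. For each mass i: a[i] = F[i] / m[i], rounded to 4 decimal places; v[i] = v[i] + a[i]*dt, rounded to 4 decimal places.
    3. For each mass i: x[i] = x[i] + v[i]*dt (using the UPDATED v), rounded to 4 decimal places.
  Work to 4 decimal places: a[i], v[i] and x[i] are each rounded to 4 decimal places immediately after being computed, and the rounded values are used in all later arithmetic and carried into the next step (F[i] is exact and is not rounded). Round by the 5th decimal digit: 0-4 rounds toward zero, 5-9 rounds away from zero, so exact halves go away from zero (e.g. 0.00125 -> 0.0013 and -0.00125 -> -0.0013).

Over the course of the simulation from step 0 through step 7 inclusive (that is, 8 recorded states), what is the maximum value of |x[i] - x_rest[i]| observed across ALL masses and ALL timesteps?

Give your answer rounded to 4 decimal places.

Step 0: x=[5.0000 14.0000 20.0000 22.0000] v=[0.0000 0.0000 -2.0000 0.0000]
Step 1: x=[5.4800 13.5200 18.9600 22.6400] v=[2.4000 -2.4000 -5.2000 3.2000]
Step 2: x=[6.2864 12.6240 17.6384 23.6512] v=[4.0320 -4.4800 -6.6080 5.0560]
Step 3: x=[7.1468 11.5163 16.4765 24.6604] v=[4.3021 -5.5386 -5.8093 5.0458]
Step 4: x=[7.7463 10.5031 15.8304 25.3201] v=[2.9977 -5.0660 -3.2303 3.2987]
Step 5: x=[7.8269 9.9012 15.8503 25.4215] v=[0.4031 -3.0096 0.0996 0.5069]
Step 6: x=[7.2794 9.9192 16.4498 24.9515] v=[-2.7375 0.0902 2.9973 -2.3501]
Step 7: x=[6.1943 10.5598 17.3646 24.0812] v=[-5.4257 3.2028 4.5742 -4.3515]
Max displacement = 2.1696

Answer: 2.1696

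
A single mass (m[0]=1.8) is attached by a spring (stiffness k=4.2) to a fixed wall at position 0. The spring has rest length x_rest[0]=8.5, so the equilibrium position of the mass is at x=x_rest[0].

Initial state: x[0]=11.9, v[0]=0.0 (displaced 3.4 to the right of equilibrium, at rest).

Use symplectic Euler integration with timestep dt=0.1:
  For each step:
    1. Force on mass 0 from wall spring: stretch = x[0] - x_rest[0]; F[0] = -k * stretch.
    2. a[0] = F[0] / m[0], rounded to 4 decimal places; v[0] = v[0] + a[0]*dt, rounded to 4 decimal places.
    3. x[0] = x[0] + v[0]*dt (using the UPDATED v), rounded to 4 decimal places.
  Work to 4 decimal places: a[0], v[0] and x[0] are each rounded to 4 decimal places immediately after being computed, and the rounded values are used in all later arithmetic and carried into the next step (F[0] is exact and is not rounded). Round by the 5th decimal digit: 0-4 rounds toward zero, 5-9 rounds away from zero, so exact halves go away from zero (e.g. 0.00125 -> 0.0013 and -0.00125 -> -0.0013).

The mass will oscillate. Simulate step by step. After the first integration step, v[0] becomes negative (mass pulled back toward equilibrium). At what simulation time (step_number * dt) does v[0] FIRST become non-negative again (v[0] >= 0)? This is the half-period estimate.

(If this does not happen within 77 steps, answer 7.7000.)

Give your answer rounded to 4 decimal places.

Answer: 2.1000

Derivation:
Step 0: x=[11.9000] v=[0.0000]
Step 1: x=[11.8207] v=[-0.7933]
Step 2: x=[11.6639] v=[-1.5681]
Step 3: x=[11.4333] v=[-2.3063]
Step 4: x=[11.1342] v=[-2.9907]
Step 5: x=[10.7737] v=[-3.6054]
Step 6: x=[10.3601] v=[-4.1359]
Step 7: x=[9.9031] v=[-4.5699]
Step 8: x=[9.4134] v=[-4.8973]
Step 9: x=[8.9024] v=[-5.1104]
Step 10: x=[8.3820] v=[-5.2043]
Step 11: x=[7.8643] v=[-5.1768]
Step 12: x=[7.3615] v=[-5.0285]
Step 13: x=[6.8852] v=[-4.7629]
Step 14: x=[6.4466] v=[-4.3861]
Step 15: x=[6.0559] v=[-3.9070]
Step 16: x=[5.7222] v=[-3.3367]
Step 17: x=[5.4533] v=[-2.6886]
Step 18: x=[5.2555] v=[-1.9777]
Step 19: x=[5.1334] v=[-1.2207]
Step 20: x=[5.0899] v=[-0.4352]
Step 21: x=[5.1260] v=[0.3605]
First v>=0 after going negative at step 21, time=2.1000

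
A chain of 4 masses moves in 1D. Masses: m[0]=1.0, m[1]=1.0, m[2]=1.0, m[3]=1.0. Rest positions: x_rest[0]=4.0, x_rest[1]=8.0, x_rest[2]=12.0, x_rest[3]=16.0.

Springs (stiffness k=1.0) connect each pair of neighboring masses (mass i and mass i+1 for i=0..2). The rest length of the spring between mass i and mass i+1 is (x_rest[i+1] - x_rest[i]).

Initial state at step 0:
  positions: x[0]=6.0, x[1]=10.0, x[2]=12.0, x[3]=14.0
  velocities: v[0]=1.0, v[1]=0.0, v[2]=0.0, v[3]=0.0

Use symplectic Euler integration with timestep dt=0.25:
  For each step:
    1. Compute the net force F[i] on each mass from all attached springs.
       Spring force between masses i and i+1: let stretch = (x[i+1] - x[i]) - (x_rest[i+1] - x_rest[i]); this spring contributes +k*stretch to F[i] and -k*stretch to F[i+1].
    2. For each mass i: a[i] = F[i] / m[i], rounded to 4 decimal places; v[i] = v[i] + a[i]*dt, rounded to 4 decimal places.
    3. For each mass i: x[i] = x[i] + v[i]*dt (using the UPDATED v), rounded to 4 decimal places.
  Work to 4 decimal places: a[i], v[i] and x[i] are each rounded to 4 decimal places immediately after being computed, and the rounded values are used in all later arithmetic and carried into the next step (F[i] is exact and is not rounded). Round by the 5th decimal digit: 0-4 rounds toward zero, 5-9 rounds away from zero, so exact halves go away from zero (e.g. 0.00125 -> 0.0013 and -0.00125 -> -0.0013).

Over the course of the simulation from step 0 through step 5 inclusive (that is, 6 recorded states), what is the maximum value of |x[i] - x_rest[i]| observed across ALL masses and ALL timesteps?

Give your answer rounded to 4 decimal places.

Answer: 2.7481

Derivation:
Step 0: x=[6.0000 10.0000 12.0000 14.0000] v=[1.0000 0.0000 0.0000 0.0000]
Step 1: x=[6.2500 9.8750 12.0000 14.1250] v=[1.0000 -0.5000 0.0000 0.5000]
Step 2: x=[6.4766 9.6563 12.0000 14.3672] v=[0.9063 -0.8750 0.0000 0.9688]
Step 3: x=[6.6519 9.3853 12.0015 14.7115] v=[0.7012 -1.0840 0.0059 1.3770]
Step 4: x=[6.7481 9.1070 12.0089 15.1364] v=[0.3846 -1.1133 0.0294 1.6995]
Step 5: x=[6.7417 8.8626 12.0304 15.6158] v=[-0.0257 -0.9776 0.0858 1.9176]
Max displacement = 2.7481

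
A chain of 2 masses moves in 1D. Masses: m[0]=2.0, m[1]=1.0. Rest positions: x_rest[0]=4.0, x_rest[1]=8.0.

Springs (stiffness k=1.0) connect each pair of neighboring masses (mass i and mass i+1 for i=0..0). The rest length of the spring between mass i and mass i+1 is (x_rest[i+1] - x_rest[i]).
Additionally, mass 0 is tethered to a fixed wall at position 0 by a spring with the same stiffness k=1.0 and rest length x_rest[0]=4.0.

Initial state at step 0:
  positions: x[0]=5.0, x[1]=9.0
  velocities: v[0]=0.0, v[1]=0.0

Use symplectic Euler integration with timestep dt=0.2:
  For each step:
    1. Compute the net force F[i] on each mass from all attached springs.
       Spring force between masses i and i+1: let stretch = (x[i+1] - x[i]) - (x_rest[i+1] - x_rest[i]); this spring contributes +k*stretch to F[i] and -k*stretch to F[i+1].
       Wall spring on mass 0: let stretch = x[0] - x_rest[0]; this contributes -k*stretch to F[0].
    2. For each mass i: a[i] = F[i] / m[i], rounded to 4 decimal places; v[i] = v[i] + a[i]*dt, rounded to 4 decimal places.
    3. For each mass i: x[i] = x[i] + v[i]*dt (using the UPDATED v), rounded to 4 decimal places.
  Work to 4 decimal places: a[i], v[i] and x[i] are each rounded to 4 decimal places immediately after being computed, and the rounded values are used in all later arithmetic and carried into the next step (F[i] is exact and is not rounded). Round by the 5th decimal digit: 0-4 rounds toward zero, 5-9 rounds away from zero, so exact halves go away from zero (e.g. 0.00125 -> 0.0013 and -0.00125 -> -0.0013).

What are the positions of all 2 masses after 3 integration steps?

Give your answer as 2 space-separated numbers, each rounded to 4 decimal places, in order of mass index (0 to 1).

Step 0: x=[5.0000 9.0000] v=[0.0000 0.0000]
Step 1: x=[4.9800 9.0000] v=[-0.1000 0.0000]
Step 2: x=[4.9408 8.9992] v=[-0.1960 -0.0040]
Step 3: x=[4.8840 8.9961] v=[-0.2842 -0.0157]

Answer: 4.8840 8.9961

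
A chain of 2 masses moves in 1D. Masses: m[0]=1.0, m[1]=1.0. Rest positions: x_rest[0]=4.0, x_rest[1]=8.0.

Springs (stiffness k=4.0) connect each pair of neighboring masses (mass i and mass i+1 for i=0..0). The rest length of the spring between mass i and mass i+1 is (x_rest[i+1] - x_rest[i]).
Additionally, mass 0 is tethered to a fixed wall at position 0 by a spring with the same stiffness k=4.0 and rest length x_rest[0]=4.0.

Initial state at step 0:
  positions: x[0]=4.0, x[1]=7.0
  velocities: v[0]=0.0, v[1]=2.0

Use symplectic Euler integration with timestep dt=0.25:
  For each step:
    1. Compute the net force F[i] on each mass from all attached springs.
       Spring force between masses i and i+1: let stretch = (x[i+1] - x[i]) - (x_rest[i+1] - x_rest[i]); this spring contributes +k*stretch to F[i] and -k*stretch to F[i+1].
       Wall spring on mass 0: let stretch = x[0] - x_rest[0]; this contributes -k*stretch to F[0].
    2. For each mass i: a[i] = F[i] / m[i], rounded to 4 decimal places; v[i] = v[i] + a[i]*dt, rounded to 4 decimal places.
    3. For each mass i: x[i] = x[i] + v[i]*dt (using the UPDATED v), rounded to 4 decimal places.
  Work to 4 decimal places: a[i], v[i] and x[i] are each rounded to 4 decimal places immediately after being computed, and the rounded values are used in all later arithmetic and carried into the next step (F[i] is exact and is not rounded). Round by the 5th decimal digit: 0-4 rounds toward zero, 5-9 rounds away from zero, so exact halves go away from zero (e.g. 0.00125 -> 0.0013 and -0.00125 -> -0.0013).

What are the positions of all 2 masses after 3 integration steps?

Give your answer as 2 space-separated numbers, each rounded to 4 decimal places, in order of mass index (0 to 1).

Step 0: x=[4.0000 7.0000] v=[0.0000 2.0000]
Step 1: x=[3.7500 7.7500] v=[-1.0000 3.0000]
Step 2: x=[3.5625 8.5000] v=[-0.7500 3.0000]
Step 3: x=[3.7188 9.0156] v=[0.6250 2.0625]

Answer: 3.7188 9.0156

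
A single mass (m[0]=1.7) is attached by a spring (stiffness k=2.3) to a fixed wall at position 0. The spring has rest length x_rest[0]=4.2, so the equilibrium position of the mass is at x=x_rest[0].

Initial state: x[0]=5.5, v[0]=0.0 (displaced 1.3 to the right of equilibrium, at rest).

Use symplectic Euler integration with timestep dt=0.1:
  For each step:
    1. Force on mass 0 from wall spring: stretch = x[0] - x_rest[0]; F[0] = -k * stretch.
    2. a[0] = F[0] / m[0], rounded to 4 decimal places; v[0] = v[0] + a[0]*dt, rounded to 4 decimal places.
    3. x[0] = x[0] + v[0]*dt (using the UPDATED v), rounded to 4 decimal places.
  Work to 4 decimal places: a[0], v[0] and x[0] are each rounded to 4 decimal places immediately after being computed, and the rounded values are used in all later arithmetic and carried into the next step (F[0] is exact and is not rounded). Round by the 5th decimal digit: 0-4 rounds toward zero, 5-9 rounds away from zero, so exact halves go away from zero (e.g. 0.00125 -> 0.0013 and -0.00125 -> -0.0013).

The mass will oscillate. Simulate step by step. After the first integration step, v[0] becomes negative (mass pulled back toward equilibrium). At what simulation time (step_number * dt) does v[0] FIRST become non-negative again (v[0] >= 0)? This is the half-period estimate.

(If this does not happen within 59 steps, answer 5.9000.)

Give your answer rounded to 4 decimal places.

Step 0: x=[5.5000] v=[0.0000]
Step 1: x=[5.4824] v=[-0.1759]
Step 2: x=[5.4475] v=[-0.3494]
Step 3: x=[5.3957] v=[-0.5182]
Step 4: x=[5.3277] v=[-0.6800]
Step 5: x=[5.2444] v=[-0.8326]
Step 6: x=[5.1470] v=[-0.9739]
Step 7: x=[5.0368] v=[-1.1020]
Step 8: x=[4.9153] v=[-1.2152]
Step 9: x=[4.7841] v=[-1.3120]
Step 10: x=[4.6450] v=[-1.3910]
Step 11: x=[4.4999] v=[-1.4512]
Step 12: x=[4.3507] v=[-1.4918]
Step 13: x=[4.1995] v=[-1.5122]
Step 14: x=[4.0483] v=[-1.5121]
Step 15: x=[3.8991] v=[-1.4916]
Step 16: x=[3.7540] v=[-1.4509]
Step 17: x=[3.6149] v=[-1.3906]
Step 18: x=[3.4838] v=[-1.3114]
Step 19: x=[3.3624] v=[-1.2145]
Step 20: x=[3.2523] v=[-1.1012]
Step 21: x=[3.1550] v=[-0.9730]
Step 22: x=[3.0718] v=[-0.8316]
Step 23: x=[3.0039] v=[-0.6790]
Step 24: x=[2.9522] v=[-0.5172]
Step 25: x=[2.9174] v=[-0.3484]
Step 26: x=[2.8999] v=[-0.1749]
Step 27: x=[2.9000] v=[0.0010]
First v>=0 after going negative at step 27, time=2.7000

Answer: 2.7000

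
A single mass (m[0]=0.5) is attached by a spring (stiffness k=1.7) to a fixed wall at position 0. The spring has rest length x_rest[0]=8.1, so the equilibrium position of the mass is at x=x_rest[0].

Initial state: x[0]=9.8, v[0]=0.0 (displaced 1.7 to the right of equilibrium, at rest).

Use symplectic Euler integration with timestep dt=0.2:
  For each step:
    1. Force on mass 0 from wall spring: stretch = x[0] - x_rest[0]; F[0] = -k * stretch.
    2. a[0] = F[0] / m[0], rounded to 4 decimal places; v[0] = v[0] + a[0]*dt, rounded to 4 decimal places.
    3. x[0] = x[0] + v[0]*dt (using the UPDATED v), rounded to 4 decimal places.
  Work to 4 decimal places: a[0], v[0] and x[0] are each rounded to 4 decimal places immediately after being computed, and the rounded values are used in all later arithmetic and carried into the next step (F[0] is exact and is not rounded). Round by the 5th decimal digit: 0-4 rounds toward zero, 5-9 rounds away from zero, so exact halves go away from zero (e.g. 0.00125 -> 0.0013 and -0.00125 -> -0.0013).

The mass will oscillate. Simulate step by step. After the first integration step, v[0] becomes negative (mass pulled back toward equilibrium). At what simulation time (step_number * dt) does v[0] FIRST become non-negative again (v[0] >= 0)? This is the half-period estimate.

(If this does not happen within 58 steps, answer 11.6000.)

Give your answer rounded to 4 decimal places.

Step 0: x=[9.8000] v=[0.0000]
Step 1: x=[9.5688] v=[-1.1560]
Step 2: x=[9.1378] v=[-2.1548]
Step 3: x=[8.5657] v=[-2.8605]
Step 4: x=[7.9303] v=[-3.1772]
Step 5: x=[7.3179] v=[-3.0618]
Step 6: x=[6.8119] v=[-2.5300]
Step 7: x=[6.4811] v=[-1.6541]
Step 8: x=[6.3705] v=[-0.5532]
Step 9: x=[6.4951] v=[0.6229]
First v>=0 after going negative at step 9, time=1.8000

Answer: 1.8000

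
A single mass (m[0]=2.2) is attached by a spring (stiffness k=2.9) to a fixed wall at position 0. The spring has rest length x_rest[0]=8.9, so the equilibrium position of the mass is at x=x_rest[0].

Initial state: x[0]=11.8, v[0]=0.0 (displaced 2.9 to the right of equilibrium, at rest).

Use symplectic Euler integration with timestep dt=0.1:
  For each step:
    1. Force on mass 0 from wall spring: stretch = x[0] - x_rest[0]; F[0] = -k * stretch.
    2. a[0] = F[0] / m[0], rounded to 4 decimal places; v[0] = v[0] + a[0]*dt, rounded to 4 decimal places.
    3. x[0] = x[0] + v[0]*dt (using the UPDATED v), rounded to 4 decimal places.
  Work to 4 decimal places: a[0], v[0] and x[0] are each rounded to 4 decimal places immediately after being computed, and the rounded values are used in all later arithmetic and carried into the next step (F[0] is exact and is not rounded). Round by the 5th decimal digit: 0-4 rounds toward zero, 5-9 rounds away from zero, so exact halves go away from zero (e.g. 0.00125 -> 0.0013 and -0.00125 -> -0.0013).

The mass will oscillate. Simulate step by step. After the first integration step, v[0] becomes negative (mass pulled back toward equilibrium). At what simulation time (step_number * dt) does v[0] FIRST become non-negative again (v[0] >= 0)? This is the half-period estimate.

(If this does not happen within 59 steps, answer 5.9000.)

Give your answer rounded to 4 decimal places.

Answer: 2.8000

Derivation:
Step 0: x=[11.8000] v=[0.0000]
Step 1: x=[11.7618] v=[-0.3823]
Step 2: x=[11.6859] v=[-0.7595]
Step 3: x=[11.5732] v=[-1.1267]
Step 4: x=[11.4253] v=[-1.4791]
Step 5: x=[11.2441] v=[-1.8120]
Step 6: x=[11.0320] v=[-2.1210]
Step 7: x=[10.7918] v=[-2.4020]
Step 8: x=[10.5267] v=[-2.6514]
Step 9: x=[10.2401] v=[-2.8658]
Step 10: x=[9.9359] v=[-3.0425]
Step 11: x=[9.6180] v=[-3.1791]
Step 12: x=[9.2906] v=[-3.2738]
Step 13: x=[8.9581] v=[-3.3253]
Step 14: x=[8.6248] v=[-3.3330]
Step 15: x=[8.2951] v=[-3.2967]
Step 16: x=[7.9734] v=[-3.2170]
Step 17: x=[7.6639] v=[-3.0949]
Step 18: x=[7.3707] v=[-2.9320]
Step 19: x=[7.0977] v=[-2.7304]
Step 20: x=[6.8484] v=[-2.4928]
Step 21: x=[6.6262] v=[-2.2224]
Step 22: x=[6.4339] v=[-1.9227]
Step 23: x=[6.2741] v=[-1.5976]
Step 24: x=[6.1490] v=[-1.2515]
Step 25: x=[6.0601] v=[-0.8889]
Step 26: x=[6.0086] v=[-0.5146]
Step 27: x=[5.9953] v=[-0.1335]
Step 28: x=[6.0202] v=[0.2494]
First v>=0 after going negative at step 28, time=2.8000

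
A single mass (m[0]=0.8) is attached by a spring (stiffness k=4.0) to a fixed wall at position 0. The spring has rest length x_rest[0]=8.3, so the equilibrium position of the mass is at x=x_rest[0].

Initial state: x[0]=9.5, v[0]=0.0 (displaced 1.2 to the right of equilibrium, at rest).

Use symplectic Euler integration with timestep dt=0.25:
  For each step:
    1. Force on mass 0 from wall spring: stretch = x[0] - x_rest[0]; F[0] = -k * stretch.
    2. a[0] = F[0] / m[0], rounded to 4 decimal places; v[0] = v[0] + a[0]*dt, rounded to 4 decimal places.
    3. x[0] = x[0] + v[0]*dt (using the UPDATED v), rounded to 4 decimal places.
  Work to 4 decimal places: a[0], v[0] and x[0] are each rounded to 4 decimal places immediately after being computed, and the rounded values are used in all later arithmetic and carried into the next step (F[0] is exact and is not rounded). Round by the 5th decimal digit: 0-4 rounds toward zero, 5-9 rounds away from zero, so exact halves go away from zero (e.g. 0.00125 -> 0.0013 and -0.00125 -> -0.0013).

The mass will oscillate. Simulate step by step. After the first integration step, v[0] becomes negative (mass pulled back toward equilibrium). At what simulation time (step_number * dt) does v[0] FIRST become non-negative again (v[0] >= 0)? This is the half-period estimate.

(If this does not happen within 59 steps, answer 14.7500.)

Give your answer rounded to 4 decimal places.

Step 0: x=[9.5000] v=[0.0000]
Step 1: x=[9.1250] v=[-1.5000]
Step 2: x=[8.4922] v=[-2.5313]
Step 3: x=[7.7993] v=[-2.7716]
Step 4: x=[7.2629] v=[-2.1457]
Step 5: x=[7.0506] v=[-0.8493]
Step 6: x=[7.2287] v=[0.7125]
First v>=0 after going negative at step 6, time=1.5000

Answer: 1.5000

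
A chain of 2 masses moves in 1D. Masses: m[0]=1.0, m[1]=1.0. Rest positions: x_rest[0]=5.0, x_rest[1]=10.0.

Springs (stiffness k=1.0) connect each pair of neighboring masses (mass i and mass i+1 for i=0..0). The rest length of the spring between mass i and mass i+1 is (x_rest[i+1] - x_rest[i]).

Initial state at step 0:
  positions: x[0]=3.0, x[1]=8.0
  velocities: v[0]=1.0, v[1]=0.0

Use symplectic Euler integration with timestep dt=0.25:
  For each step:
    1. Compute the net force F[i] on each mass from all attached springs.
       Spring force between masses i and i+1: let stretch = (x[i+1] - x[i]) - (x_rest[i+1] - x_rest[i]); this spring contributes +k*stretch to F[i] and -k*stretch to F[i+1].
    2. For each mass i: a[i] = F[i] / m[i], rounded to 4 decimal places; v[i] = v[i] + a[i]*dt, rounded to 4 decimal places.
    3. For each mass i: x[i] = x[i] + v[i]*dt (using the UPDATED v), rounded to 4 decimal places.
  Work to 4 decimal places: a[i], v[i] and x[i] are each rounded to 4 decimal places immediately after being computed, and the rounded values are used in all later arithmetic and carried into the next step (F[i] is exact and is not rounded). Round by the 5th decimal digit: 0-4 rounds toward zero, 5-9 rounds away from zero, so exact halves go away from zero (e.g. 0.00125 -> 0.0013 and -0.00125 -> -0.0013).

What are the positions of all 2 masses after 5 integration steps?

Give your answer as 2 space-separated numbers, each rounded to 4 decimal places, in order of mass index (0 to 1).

Answer: 3.9767 8.2735

Derivation:
Step 0: x=[3.0000 8.0000] v=[1.0000 0.0000]
Step 1: x=[3.2500 8.0000] v=[1.0000 0.0000]
Step 2: x=[3.4844 8.0156] v=[0.9375 0.0625]
Step 3: x=[3.6895 8.0605] v=[0.8203 0.1797]
Step 4: x=[3.8553 8.1448] v=[0.6631 0.3370]
Step 5: x=[3.9767 8.2735] v=[0.4855 0.5146]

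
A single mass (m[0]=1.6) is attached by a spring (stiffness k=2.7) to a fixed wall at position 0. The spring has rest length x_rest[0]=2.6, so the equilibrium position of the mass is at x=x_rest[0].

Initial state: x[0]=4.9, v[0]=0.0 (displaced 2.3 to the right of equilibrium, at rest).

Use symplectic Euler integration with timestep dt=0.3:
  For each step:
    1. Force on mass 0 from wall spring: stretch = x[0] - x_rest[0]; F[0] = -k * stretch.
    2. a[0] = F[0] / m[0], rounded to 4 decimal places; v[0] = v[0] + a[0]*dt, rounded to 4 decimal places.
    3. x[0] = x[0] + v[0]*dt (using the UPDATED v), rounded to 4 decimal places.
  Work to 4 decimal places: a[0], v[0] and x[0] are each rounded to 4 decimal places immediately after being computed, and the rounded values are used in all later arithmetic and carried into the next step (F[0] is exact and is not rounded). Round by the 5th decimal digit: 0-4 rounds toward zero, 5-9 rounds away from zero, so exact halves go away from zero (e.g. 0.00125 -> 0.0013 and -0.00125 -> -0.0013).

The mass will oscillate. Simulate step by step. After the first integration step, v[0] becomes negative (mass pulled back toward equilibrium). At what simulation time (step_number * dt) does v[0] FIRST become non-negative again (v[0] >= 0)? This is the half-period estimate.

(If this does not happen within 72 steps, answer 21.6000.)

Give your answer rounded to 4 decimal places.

Step 0: x=[4.9000] v=[0.0000]
Step 1: x=[4.5507] v=[-1.1644]
Step 2: x=[3.9051] v=[-2.1519]
Step 3: x=[3.0613] v=[-2.8126]
Step 4: x=[2.1475] v=[-3.0461]
Step 5: x=[1.3024] v=[-2.8170]
Step 6: x=[0.6544] v=[-2.1601]
Step 7: x=[0.3019] v=[-1.1751]
Step 8: x=[0.2984] v=[-0.0117]
Step 9: x=[0.6445] v=[1.1535]
First v>=0 after going negative at step 9, time=2.7000

Answer: 2.7000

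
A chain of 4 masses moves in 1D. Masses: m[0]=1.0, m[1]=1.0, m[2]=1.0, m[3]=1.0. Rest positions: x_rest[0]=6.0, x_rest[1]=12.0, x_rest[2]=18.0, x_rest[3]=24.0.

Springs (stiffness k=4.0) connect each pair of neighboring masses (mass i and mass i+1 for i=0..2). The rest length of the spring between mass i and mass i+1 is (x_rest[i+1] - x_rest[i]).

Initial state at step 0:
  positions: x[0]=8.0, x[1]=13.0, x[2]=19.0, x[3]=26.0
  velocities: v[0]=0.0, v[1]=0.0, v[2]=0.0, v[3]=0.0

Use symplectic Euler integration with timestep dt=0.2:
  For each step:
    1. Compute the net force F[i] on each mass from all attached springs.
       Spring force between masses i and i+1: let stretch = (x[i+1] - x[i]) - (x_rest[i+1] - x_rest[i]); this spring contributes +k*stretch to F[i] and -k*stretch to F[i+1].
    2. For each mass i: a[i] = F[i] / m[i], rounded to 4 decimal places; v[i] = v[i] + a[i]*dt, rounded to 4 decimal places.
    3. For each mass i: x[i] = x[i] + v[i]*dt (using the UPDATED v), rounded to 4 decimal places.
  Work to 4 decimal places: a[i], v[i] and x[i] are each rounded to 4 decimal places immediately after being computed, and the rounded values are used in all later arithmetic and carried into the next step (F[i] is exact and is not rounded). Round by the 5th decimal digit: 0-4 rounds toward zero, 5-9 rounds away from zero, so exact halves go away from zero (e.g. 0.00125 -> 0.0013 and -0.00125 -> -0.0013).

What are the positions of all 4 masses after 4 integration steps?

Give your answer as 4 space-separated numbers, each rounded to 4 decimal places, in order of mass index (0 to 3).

Answer: 7.0585 13.9415 19.9415 25.0585

Derivation:
Step 0: x=[8.0000 13.0000 19.0000 26.0000] v=[0.0000 0.0000 0.0000 0.0000]
Step 1: x=[7.8400 13.1600 19.1600 25.8400] v=[-0.8000 0.8000 0.8000 -0.8000]
Step 2: x=[7.5712 13.4288 19.4288 25.5712] v=[-1.3440 1.3440 1.3440 -1.3440]
Step 3: x=[7.2796 13.7204 19.7204 25.2796] v=[-1.4579 1.4579 1.4579 -1.4579]
Step 4: x=[7.0585 13.9415 19.9415 25.0585] v=[-1.1053 1.1053 1.1053 -1.1053]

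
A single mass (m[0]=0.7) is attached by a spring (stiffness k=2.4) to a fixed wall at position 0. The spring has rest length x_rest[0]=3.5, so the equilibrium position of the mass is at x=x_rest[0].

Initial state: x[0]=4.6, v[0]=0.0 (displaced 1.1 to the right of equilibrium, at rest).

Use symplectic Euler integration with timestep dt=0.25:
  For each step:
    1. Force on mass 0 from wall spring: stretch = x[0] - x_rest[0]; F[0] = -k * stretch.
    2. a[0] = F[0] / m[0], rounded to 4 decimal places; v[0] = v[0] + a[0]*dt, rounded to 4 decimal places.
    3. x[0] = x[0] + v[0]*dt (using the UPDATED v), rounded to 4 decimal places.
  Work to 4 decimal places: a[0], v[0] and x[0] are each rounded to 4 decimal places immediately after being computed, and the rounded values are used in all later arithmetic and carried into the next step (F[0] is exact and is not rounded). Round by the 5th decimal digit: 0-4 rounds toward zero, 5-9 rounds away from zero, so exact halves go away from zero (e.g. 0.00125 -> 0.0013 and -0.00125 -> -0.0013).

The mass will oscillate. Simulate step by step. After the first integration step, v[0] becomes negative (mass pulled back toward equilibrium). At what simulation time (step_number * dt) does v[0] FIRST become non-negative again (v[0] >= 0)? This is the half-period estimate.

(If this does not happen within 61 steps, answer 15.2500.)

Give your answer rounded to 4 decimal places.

Step 0: x=[4.6000] v=[0.0000]
Step 1: x=[4.3643] v=[-0.9429]
Step 2: x=[3.9434] v=[-1.6837]
Step 3: x=[3.4275] v=[-2.0638]
Step 4: x=[2.9271] v=[-2.0017]
Step 5: x=[2.5494] v=[-1.5107]
Step 6: x=[2.3754] v=[-0.6959]
Step 7: x=[2.4424] v=[0.2681]
First v>=0 after going negative at step 7, time=1.7500

Answer: 1.7500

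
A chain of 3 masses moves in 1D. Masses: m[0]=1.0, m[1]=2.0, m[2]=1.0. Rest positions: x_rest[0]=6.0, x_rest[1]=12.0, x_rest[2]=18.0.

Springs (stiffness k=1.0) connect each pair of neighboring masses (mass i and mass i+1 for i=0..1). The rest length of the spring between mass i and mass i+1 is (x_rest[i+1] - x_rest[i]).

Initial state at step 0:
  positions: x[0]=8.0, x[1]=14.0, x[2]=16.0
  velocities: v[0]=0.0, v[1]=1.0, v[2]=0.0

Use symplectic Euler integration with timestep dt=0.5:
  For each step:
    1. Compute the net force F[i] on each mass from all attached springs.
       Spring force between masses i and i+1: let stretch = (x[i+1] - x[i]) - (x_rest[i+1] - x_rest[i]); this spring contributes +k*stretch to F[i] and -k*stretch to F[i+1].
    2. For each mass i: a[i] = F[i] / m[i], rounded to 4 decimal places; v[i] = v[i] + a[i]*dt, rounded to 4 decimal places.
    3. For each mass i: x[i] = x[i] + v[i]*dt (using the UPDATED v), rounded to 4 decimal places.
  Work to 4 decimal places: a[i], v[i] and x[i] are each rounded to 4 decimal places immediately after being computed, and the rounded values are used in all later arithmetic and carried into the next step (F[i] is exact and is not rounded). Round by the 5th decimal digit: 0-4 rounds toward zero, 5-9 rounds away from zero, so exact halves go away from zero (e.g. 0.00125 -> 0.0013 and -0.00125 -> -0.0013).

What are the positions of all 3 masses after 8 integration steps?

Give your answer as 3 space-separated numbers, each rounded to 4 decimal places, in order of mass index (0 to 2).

Step 0: x=[8.0000 14.0000 16.0000] v=[0.0000 1.0000 0.0000]
Step 1: x=[8.0000 14.0000 17.0000] v=[0.0000 0.0000 2.0000]
Step 2: x=[8.0000 13.6250 18.7500] v=[0.0000 -0.7500 3.5000]
Step 3: x=[7.9063 13.1875 20.7188] v=[-0.1875 -0.8750 3.9375]
Step 4: x=[7.6329 13.0313 22.3048] v=[-0.5469 -0.3125 3.1719]
Step 5: x=[7.2091 13.3595 23.0724] v=[-0.8477 0.6563 1.5352]
Step 6: x=[6.8229 14.1330 22.9118] v=[-0.7725 1.5470 -0.3213]
Step 7: x=[6.7642 15.0901 22.0565] v=[-0.1175 1.9142 -1.7107]
Step 8: x=[7.2870 15.8773 20.9596] v=[1.0455 1.5743 -2.1939]

Answer: 7.2870 15.8773 20.9596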